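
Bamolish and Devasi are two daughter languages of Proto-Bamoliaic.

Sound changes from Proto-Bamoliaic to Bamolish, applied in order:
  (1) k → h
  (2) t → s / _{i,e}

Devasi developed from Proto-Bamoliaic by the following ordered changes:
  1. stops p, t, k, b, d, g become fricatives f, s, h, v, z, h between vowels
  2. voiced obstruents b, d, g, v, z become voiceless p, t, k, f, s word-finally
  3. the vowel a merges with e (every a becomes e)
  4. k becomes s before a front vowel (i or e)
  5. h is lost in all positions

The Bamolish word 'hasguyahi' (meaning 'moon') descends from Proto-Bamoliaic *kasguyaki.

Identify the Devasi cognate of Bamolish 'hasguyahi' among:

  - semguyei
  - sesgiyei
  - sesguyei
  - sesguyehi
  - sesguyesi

Devasi: *kasguyaki > kasguyahi > kesguyehi > sesguyehi > sesguyei  (by intervocalic lenition, vowel merger, palatalisation, h-loss)
The other candidates each miss or misapply at least one Devasi change.

sesguyei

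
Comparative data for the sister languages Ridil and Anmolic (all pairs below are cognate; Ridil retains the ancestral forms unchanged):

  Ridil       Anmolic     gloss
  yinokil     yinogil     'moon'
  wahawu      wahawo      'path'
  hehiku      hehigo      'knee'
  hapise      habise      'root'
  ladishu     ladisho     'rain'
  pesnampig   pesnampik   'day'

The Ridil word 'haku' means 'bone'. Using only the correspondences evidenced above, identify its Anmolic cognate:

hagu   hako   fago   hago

hago

hehiku ~ hehigo — Ridil k corresponds to Anmolic g between vowels (before a back vowel).
wahawu ~ wahawo, hehiku ~ hehigo — Ridil u corresponds to Anmolic o word-finally.
Applying these to Ridil 'haku':
  haku → hagu   (k→g between vowels (before a back vowel))
  hagu → hago   (u→o word-finally)
So the Anmolic cognate is 'hago'.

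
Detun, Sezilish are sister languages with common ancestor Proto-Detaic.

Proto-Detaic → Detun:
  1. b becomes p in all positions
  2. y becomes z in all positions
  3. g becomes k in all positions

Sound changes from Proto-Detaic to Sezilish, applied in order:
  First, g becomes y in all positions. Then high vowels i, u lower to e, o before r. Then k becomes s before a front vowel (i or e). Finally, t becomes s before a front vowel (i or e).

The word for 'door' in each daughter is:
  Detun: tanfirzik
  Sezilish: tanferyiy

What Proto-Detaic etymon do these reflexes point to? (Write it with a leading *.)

Position 7: Detun has z, Sezilish has y. Taking the neighbouring segments as reconstructed: Detun z could go back to *z or *y; Sezilish y could go back to *g or *y — the one source consistent with every daughter is *y.
Position 9: Detun has k, Sezilish has y. Taking the neighbouring segments as reconstructed: Detun k could go back to *k or *g; Sezilish y could go back to *g or *y — the one source consistent with every daughter is *g.
Position 5: Detun has i, Sezilish has e. Detun preserves i here (none of its changes turn any other segment into i), so the proto-segment is *i.
Verify the candidate proto-form against each daughter:
Detun: *tanfiryig > tanfirzig > tanfirzik  (by unconditioned shift, unconditioned shift)
Sezilish: *tanfiryig > tanfiryiy > tanferyiy  (by unconditioned shift, pre-rhotic lowering)
*tanfiryig is the unique common source.

*tanfiryig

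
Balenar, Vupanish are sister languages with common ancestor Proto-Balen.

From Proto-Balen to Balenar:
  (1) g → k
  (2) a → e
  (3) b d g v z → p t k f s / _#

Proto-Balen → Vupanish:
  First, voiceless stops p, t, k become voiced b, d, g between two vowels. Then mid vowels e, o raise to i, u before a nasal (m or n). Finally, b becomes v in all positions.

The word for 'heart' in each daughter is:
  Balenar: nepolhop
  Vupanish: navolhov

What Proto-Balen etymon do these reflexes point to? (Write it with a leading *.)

Position 8: Balenar has p, Vupanish has v. Taking the neighbouring segments as reconstructed: Balenar p could go back to *p or *b; Vupanish v could go back to *b or *v — the one source consistent with every daughter is *b.
Position 2: Balenar has e, Vupanish has a. Vupanish preserves a here (none of its changes turn any other segment into a), so the proto-segment is *a.
Position 3: Balenar has p, Vupanish has v. Taking the neighbouring segments as reconstructed: Balenar p can only go back to *p; Vupanish v could go back to *p or *b or *v — the one source consistent with every daughter is *p.
Verify the candidate proto-form against each daughter:
Balenar: *napolhob
  napolhob (rule 1 does not apply)
  napolhob → nepolhob   [vowel merger]
  nepolhob → nepolhop   [final devoicing]
  giving Balenar nepolhop.
Vupanish: start from *napolhob.
  rule 1 (intervocalic voicing): napolhob → nabolhob
  rule 2: no change — nabolhob
  rule 3 (unconditioned shift): nabolhob → navolhov
  ⇒ Vupanish navolhov
Only *napolhob yields all of Balenar nepolhop, Vupanish navolhov.

*napolhob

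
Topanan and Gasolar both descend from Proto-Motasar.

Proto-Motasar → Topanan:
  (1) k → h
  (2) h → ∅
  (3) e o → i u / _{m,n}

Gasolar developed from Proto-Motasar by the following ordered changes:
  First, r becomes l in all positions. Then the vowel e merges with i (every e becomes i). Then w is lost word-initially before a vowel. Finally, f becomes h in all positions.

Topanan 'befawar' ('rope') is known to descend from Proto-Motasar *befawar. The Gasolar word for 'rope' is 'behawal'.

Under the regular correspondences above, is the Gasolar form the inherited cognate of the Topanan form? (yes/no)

Derive the expected Gasolar reflex of *befawar:
Gasolar: *befawar > befawal > bifawal > bihawal  (by unconditioned shift, vowel merger, unconditioned shift)
The regular Gasolar reflex would be 'bihawal', but the attested form is 'behawal'. The correspondence is irregular, so they are not cognates (the Gasolar form has a different source).

no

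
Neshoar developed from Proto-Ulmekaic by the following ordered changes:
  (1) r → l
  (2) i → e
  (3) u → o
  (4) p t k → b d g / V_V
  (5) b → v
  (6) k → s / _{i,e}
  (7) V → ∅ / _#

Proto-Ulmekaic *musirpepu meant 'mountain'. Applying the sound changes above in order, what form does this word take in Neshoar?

moselpev

Neshoar: *musirpepu > musilpepu > muselpepu > moselpepo > moselpebo > moselpevo > moselpev  (by unconditioned shift, vowel merger, vowel merger, intervocalic voicing, unconditioned shift, apocope)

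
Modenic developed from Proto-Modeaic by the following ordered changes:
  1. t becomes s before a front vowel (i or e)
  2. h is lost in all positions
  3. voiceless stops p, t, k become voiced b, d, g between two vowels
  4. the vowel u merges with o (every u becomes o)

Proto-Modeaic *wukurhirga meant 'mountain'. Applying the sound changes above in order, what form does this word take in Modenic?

wogorirga

Modenic: *wukurhirga > wukurirga > wugurirga > wogorirga  (by h-loss, intervocalic voicing, vowel merger)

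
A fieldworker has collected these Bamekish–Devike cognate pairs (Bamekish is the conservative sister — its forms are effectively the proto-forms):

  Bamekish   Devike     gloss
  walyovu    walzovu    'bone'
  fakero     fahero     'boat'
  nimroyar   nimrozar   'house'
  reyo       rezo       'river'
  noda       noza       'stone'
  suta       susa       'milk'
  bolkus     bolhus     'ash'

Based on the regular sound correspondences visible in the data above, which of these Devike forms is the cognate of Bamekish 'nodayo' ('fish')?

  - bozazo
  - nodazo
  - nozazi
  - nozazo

noda ~ noza — Bamekish d corresponds to Devike z between vowels (before a back vowel).
reyo ~ rezo — Bamekish y corresponds to Devike z between vowels (before a back vowel).
Applying these to Bamekish 'nodayo':
  nodayo → nozayo   (d→z between vowels (before a back vowel))
  nozayo → nozazo   (y→z between vowels (before a back vowel))
So the Devike cognate is 'nozazo'.

nozazo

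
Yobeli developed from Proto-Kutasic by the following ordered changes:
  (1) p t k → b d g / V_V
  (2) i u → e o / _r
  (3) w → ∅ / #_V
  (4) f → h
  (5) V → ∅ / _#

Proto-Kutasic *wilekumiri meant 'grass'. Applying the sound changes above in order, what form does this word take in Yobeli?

Yobeli: start from *wilekumiri.
  rule 1 (intervocalic voicing): wilekumiri → wilegumiri
  rule 2 (pre-rhotic lowering): wilegumiri → wilegumeri
  rule 3 (glide loss): wilegumeri → ilegumeri
  rule 4: no change — ilegumeri
  rule 5 (apocope): ilegumeri → ilegumer
  ⇒ Yobeli ilegumer

ilegumer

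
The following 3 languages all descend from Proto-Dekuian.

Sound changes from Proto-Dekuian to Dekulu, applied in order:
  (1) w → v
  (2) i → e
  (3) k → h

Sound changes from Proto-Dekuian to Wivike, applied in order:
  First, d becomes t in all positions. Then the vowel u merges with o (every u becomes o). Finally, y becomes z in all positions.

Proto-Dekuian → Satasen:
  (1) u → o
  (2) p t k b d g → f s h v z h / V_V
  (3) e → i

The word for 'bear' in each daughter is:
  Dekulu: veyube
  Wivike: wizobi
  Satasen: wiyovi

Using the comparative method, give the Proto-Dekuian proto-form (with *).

Position 6: Dekulu has e, Wivike has i, Satasen has i. Wivike preserves i here (none of its changes turn any other segment into i), so the proto-segment is *i.
Position 4: Dekulu has u, Wivike has o, Satasen has o. Dekulu preserves u here (none of its changes turn any other segment into u), so the proto-segment is *u.
Verify the candidate proto-form against each daughter:
Dekulu: *wiyubi
  wiyubi → viyubi   [unconditioned shift]
  viyubi → veyube   [vowel merger]
  veyube (rule 3 does not apply)
  giving Dekulu veyube.
Wivike: *wiyubi
  wiyubi (rule 1 does not apply)
  wiyubi → wiyobi   [vowel merger]
  wiyobi → wizobi   [unconditioned shift]
  giving Wivike wizobi.
Satasen: *wiyubi
  wiyubi → wiyobi   [vowel merger]
  wiyobi → wiyovi   [intervocalic lenition]
  wiyovi (rule 3 does not apply)
  giving Satasen wiyovi.
No other proto-form is consistent with every reflex, so the reconstruction is *wiyubi.

*wiyubi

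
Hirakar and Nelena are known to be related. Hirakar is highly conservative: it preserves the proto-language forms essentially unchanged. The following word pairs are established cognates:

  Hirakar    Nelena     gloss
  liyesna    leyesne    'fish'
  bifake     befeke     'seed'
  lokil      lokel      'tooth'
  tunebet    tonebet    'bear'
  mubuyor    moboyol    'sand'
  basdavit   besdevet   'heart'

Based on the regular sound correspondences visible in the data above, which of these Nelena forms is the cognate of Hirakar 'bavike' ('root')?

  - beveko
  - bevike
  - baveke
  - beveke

beveke

basdavit ~ besdevet — Hirakar a corresponds to Nelena e after a consonant, before a labial obstruent.
liyesna ~ leyesne, lokil ~ lokel — Hirakar i corresponds to Nelena e after a consonant, before a consonant other than r, m, n, p, b, f, v.
Applying these to Hirakar 'bavike':
  bavike → bevike   (a→e after a consonant, before a labial obstruent)
  bevike → beveke   (i→e after a consonant, before a consonant other than r, m, n, p, b, f, v)
So the Nelena cognate is 'beveke'.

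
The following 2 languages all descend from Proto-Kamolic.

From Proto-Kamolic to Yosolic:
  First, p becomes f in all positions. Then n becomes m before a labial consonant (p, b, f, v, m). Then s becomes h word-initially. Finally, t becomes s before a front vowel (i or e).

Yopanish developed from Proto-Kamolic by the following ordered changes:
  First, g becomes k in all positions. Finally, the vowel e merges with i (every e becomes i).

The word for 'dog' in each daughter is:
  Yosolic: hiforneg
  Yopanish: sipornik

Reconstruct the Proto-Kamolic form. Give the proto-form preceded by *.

*siporneg

Position 3: Yosolic has f, Yopanish has p. Yopanish preserves p here (none of its changes turn any other segment into p), so the proto-segment is *p.
Position 8: Yosolic has g, Yopanish has k. Yosolic preserves g here (none of its changes turn any other segment into g), so the proto-segment is *g.
Continuing position by position gives *siporneg; check it forward:
Yosolic: *siporneg
  siporneg → siforneg   [unconditioned shift]
  siforneg (rule 2 does not apply)
  siforneg → hiforneg   [debuccalisation]
  hiforneg (rule 4 does not apply)
  giving Yosolic hiforneg.
Yopanish: *siporneg > sipornek > sipornik  (by unconditioned shift, vowel merger)
No other proto-form is consistent with every reflex, so the reconstruction is *siporneg.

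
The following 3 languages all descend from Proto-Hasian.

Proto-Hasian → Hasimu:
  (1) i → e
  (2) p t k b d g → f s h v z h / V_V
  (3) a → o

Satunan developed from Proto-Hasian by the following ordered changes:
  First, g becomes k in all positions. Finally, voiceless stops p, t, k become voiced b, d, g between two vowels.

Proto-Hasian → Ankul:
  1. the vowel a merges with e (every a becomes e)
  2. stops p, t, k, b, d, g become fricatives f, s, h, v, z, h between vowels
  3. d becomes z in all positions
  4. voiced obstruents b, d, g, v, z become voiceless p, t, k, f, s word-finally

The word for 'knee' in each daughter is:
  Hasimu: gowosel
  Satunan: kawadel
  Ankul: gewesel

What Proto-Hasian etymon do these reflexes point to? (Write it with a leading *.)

Position 2: Hasimu has o, Satunan has a, Ankul has e. Satunan preserves a here (none of its changes turn any other segment into a), so the proto-segment is *a.
Position 5: Hasimu has s, Satunan has d, Ankul has s. Taking the neighbouring segments as reconstructed: Hasimu s could go back to *t or *s; Satunan d could go back to *t or *d; Ankul s could go back to *t or *s — the one source consistent with every daughter is *t.
This points to *gawatel. Verify forward in each daughter:
Hasimu: *gawatel > gawasel > gowosel  (by intervocalic lenition, vowel merger)
Satunan: *gawatel
  gawatel → kawatel   [unconditioned shift]
  kawatel → kawadel   [intervocalic voicing]
  giving Satunan kawadel.
Ankul: start from *gawatel.
  rule 1 (vowel merger): gawatel → gewetel
  rule 2 (intervocalic lenition): gewetel → gewesel
  rule 3: no change — gewesel
  rule 4: no change — gewesel
  ⇒ Ankul gewesel
*gawatel is the unique common source.

*gawatel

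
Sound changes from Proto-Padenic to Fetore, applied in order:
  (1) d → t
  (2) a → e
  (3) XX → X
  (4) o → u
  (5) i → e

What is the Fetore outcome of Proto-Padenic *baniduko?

benetuku

Fetore: start from *baniduko.
  rule 1 (unconditioned shift): baniduko → banituko
  rule 2 (vowel merger): banituko → benituko
  rule 3: no change — benituko
  rule 4 (vowel merger): benituko → benituku
  rule 5 (vowel merger): benituku → benetuku
  ⇒ Fetore benetuku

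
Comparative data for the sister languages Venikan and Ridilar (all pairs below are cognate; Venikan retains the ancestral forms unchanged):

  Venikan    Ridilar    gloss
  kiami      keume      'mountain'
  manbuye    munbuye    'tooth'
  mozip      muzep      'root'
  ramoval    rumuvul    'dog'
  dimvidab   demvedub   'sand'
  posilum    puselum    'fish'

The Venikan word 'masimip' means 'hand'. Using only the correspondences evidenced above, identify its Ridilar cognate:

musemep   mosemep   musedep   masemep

musemep

ramoval ~ rumuvul — Venikan a corresponds to Ridilar u after a consonant, before a consonant other than r, m, n, p, b, f, v.
dimvidab ~ demvedub — Venikan i corresponds to Ridilar e after a consonant, before a nasal.
mozip ~ muzep — Venikan i corresponds to Ridilar e after a consonant, before a labial obstruent.
Applying these to Venikan 'masimip':
  masimip → musimip   (a→u after a consonant, before a consonant other than r, m, n, p, b, f, v)
  musimip → musemip   (i→e after a consonant, before a nasal)
  musemip → musemep   (i→e after a consonant, before a labial obstruent)
So the Ridilar cognate is 'musemep'.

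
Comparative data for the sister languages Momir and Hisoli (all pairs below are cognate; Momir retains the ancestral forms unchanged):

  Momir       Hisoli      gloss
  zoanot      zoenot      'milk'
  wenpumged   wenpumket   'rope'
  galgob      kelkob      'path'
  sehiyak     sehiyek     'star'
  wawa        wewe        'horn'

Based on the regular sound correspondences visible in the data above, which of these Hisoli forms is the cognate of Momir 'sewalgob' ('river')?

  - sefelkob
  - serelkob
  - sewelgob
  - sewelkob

sewelkob

galgob ~ kelkob, sehiyak ~ sehiyek — Momir a corresponds to Hisoli e after a consonant, before a consonant other than r, m, n, p, b, f, v.
galgob ~ kelkob — Momir g corresponds to Hisoli k after a consonant, before a back vowel.
Applying these to Momir 'sewalgob':
  sewalgob → sewelgob   (a→e after a consonant, before a consonant other than r, m, n, p, b, f, v)
  sewelgob → sewelkob   (g→k after a consonant, before a back vowel)
So the Hisoli cognate is 'sewelkob'.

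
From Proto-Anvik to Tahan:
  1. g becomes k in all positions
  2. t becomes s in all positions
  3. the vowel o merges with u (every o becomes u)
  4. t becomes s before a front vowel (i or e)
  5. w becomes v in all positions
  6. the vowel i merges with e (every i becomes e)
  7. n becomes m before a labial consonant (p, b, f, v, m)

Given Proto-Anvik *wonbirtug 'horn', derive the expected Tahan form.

Tahan: *wonbirtug
  wonbirtug → wonbirtuk   [unconditioned shift]
  wonbirtuk → wonbirsuk   [unconditioned shift]
  wonbirsuk → wunbirsuk   [vowel merger]
  wunbirsuk (rule 4 does not apply)
  wunbirsuk → vunbirsuk   [unconditioned shift]
  vunbirsuk → vunbersuk   [vowel merger]
  vunbersuk → vumbersuk   [nasal place assimilation]
  giving Tahan vumbersuk.

vumbersuk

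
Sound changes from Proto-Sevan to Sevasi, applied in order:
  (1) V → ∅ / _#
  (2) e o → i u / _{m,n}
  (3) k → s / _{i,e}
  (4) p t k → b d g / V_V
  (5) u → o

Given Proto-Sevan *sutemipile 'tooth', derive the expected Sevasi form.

Sevasi: *sutemipile > sutemipil > sutimipil > sudimibil > sodimibil  (by apocope, pre-nasal raising, intervocalic voicing, vowel merger)

sodimibil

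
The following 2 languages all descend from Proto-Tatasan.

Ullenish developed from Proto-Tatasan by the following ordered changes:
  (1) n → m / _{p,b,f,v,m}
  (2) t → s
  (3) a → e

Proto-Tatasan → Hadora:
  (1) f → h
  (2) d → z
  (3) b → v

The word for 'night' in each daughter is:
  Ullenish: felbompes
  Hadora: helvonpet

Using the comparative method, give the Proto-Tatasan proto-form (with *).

Position 6: Ullenish has m, Hadora has n. Hadora preserves n here (none of its changes turn any other segment into n), so the proto-segment is *n.
Position 4: Ullenish has b, Hadora has v. Ullenish preserves b here (none of its changes turn any other segment into b), so the proto-segment is *b.
This points to *felbonpet. Verify forward in each daughter:
Ullenish: *felbonpet
  felbonpet → felbompet   [nasal place assimilation]
  felbompet → felbompes   [unconditioned shift]
  felbompes (rule 3 does not apply)
  giving Ullenish felbompes.
Hadora: *felbonpet > helbonpet > helvonpet  (by unconditioned shift, unconditioned shift)
*felbonpet is the unique common source.

*felbonpet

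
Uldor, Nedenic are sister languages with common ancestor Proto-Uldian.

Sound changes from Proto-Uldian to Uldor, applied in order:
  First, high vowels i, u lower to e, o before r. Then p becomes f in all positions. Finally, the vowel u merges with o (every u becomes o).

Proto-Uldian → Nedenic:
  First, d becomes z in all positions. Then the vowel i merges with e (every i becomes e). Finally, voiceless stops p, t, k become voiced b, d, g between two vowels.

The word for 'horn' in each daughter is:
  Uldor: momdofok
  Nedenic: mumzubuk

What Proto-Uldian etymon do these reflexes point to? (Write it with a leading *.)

*mumdupuk

Position 2: Uldor has o, Nedenic has u. Nedenic preserves u here (none of its changes turn any other segment into u), so the proto-segment is *u.
Position 5: Uldor has o, Nedenic has u. Nedenic preserves u here (none of its changes turn any other segment into u), so the proto-segment is *u.
Continuing position by position gives *mumdupuk; check it forward:
Uldor: *mumdupuk > mumdufuk > momdofok  (by unconditioned shift, vowel merger)
Nedenic: start from *mumdupuk.
  rule 1 (unconditioned shift): mumdupuk → mumzupuk
  rule 2: no change — mumzupuk
  rule 3 (intervocalic voicing): mumzupuk → mumzubuk
  ⇒ Nedenic mumzubuk
*mumdupuk is the unique common source.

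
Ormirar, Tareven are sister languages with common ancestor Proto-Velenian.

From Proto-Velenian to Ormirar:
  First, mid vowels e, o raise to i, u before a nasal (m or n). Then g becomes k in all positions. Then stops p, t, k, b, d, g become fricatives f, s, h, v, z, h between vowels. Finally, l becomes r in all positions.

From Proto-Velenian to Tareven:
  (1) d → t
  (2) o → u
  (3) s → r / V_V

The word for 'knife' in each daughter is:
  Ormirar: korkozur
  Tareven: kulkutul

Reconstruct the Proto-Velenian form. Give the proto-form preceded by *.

Position 3: Ormirar has r, Tareven has l. Tareven preserves l here (none of its changes turn any other segment into l), so the proto-segment is *l.
Position 6: Ormirar has z, Tareven has t. Taking the neighbouring segments as reconstructed: Ormirar z could go back to *d or *z; Tareven t could go back to *t or *d — the one source consistent with every daughter is *d.
Position 2: Ormirar has o, Tareven has u. Ormirar preserves o here (none of its changes turn any other segment into o), so the proto-segment is *o.
This points to *kolkodul. Verify forward in each daughter:
Ormirar: *kolkodul > kolkozul > korkozur  (by intervocalic lenition, unconditioned shift)
Tareven: start from *kolkodul.
  rule 1 (unconditioned shift): kolkodul → kolkotul
  rule 2 (vowel merger): kolkotul → kulkutul
  rule 3: no change — kulkutul
  ⇒ Tareven kulkutul
Only *kolkodul yields all of Ormirar korkozur, Tareven kulkutul.

*kolkodul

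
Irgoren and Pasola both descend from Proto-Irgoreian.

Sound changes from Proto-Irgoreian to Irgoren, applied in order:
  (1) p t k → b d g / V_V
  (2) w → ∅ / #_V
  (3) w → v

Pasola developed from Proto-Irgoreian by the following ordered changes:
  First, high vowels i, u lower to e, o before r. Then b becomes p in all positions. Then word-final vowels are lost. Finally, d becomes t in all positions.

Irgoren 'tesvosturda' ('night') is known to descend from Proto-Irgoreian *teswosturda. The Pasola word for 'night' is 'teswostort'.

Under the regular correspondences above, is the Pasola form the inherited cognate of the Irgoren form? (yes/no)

yes

Derive the expected Pasola reflex of *teswosturda:
Pasola: start from *teswosturda.
  rule 1 (pre-rhotic lowering): teswosturda → teswostorda
  rule 2: no change — teswostorda
  rule 3 (apocope): teswostorda → teswostord
  rule 4 (unconditioned shift): teswostord → teswostort
  ⇒ Pasola teswostort
Pasola 'teswostort' matches the regular reflex exactly, so the pair is cognate.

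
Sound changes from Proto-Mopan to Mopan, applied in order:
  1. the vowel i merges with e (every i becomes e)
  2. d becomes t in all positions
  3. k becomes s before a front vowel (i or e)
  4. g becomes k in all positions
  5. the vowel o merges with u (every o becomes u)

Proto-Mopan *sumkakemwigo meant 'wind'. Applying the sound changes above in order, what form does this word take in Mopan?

sumkasemweku

Mopan: *sumkakemwigo
  sumkakemwigo → sumkakemwego   [vowel merger]
  sumkakemwego (rule 2 does not apply)
  sumkakemwego → sumkasemwego   [palatalisation]
  sumkasemwego → sumkasemweko   [unconditioned shift]
  sumkasemweko → sumkasemweku   [vowel merger]
  giving Mopan sumkasemweku.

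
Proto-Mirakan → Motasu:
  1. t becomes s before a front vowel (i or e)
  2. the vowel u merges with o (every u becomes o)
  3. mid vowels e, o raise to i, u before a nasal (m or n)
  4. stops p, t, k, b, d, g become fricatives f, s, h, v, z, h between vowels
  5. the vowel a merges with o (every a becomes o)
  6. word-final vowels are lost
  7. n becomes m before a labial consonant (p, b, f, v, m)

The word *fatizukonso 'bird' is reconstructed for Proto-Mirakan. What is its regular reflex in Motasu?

Motasu: *fatizukonso
  fatizukonso → fasizukonso   [palatalisation]
  fasizukonso → fasizokonso   [vowel merger]
  fasizokonso → fasizokunso   [pre-nasal raising]
  fasizokunso → fasizohunso   [intervocalic lenition]
  fasizohunso → fosizohunso   [vowel merger]
  fosizohunso → fosizohuns   [apocope]
  fosizohuns (rule 7 does not apply)
  giving Motasu fosizohuns.

fosizohuns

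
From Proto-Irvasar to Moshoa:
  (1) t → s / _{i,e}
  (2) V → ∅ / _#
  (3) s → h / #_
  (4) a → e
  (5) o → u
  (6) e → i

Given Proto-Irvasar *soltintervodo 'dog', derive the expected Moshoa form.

Moshoa: *soltintervodo
  soltintervodo → solsinservodo   [palatalisation]
  solsinservodo → solsinservod   [apocope]
  solsinservod → holsinservod   [debuccalisation]
  holsinservod (rule 4 does not apply)
  holsinservod → hulsinservud   [vowel merger]
  hulsinservud → hulsinsirvud   [vowel merger]
  giving Moshoa hulsinsirvud.

hulsinsirvud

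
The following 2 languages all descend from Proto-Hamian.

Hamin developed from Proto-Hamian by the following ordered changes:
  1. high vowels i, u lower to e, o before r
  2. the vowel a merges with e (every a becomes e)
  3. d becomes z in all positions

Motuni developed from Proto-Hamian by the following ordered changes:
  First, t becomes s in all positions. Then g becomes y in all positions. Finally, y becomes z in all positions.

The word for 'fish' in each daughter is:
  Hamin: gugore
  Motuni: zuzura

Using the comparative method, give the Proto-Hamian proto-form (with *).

Position 3: Hamin has g, Motuni has z. Hamin preserves g here (none of its changes turn any other segment into g), so the proto-segment is *g.
Position 4: Hamin has o, Motuni has u. Motuni preserves u here (none of its changes turn any other segment into u), so the proto-segment is *u.
This points to *gugura. Verify forward in each daughter:
Hamin: *gugura > gugora > gugore  (by pre-rhotic lowering, vowel merger)
Motuni: start from *gugura.
  rule 1: no change — gugura
  rule 2 (unconditioned shift): gugura → yuyura
  rule 3 (unconditioned shift): yuyura → zuzura
  ⇒ Motuni zuzura
*gugura is the unique common source.

*gugura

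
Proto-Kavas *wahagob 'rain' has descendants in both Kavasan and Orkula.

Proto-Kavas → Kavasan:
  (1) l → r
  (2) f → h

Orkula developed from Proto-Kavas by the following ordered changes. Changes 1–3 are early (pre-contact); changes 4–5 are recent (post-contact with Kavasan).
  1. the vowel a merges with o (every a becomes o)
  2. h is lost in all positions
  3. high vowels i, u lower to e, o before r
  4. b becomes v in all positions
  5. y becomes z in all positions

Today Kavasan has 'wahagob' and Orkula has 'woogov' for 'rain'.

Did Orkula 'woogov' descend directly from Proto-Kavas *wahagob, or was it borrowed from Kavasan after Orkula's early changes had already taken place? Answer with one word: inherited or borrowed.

inherited

If inherited, *wahagob would pass through all of Orkula's changes:
Orkula: start from *wahagob.
  rule 1 (vowel merger): wahagob → wohogob
  rule 2 (h-loss): wohogob → woogob
  rule 3: no change — woogob
  rule 4 (unconditioned shift): woogob → woogov
  rule 5: no change — woogov
  ⇒ Orkula woogov
If borrowed from Kavasan 'wahagob' after the early changes, it would undergo only the recent ones:
  rule 4 (unconditioned shift): wahagob → wahagov
  rule 5 (unconditioned shift): no change (wahagov)
  ⇒ as a loan: wahagov
Orkula 'woogov' matches the inherited outcome exactly, so it is an inherited cognate, not a loan.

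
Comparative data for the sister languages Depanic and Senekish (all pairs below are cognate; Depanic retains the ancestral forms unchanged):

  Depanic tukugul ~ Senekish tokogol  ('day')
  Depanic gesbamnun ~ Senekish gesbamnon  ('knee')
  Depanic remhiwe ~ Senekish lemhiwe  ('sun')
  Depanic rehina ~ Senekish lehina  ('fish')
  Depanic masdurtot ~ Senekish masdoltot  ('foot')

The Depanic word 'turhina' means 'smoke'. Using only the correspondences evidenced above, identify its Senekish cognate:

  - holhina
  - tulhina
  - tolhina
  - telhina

masdurtot ~ masdoltot — Depanic u corresponds to Senekish o after a consonant, before r.
masdurtot ~ masdoltot — Depanic r corresponds to Senekish l after a vowel, before a consonant other than r, m, n, p, b, f, v.
Applying these to Depanic 'turhina':
  turhina → torhina   (u→o after a consonant, before r)
  torhina → tolhina   (r→l after a vowel, before a consonant other than r, m, n, p, b, f, v)
So the Senekish cognate is 'tolhina'.

tolhina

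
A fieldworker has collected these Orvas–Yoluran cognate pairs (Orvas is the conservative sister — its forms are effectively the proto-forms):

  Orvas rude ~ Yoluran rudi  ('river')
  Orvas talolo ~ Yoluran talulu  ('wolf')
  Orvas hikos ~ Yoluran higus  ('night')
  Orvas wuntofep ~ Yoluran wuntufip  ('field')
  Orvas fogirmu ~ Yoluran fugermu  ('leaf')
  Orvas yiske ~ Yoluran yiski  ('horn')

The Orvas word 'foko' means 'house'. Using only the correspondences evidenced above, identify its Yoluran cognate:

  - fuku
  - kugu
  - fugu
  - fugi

talolo ~ talulu, hikos ~ higus — Orvas o corresponds to Yoluran u after a consonant, before a consonant other than r, m, n, p, b, f, v.
hikos ~ higus — Orvas k corresponds to Yoluran g between vowels (before a back vowel).
talolo ~ talulu — Orvas o corresponds to Yoluran u word-finally.
Applying these to Orvas 'foko':
  foko → fuko   (o→u after a consonant, before a consonant other than r, m, n, p, b, f, v)
  fuko → fugo   (k→g between vowels (before a back vowel))
  fugo → fugu   (o→u word-finally)
So the Yoluran cognate is 'fugu'.

fugu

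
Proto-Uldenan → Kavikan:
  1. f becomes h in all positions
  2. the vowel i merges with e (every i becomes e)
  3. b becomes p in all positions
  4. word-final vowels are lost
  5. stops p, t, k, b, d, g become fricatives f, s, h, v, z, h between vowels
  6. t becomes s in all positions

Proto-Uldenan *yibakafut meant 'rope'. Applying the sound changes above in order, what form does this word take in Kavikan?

yefahahus

Kavikan: start from *yibakafut.
  rule 1 (unconditioned shift): yibakafut → yibakahut
  rule 2 (vowel merger): yibakahut → yebakahut
  rule 3 (unconditioned shift): yebakahut → yepakahut
  rule 4: no change — yepakahut
  rule 5 (intervocalic lenition): yepakahut → yefahahut
  rule 6 (unconditioned shift): yefahahut → yefahahus
  ⇒ Kavikan yefahahus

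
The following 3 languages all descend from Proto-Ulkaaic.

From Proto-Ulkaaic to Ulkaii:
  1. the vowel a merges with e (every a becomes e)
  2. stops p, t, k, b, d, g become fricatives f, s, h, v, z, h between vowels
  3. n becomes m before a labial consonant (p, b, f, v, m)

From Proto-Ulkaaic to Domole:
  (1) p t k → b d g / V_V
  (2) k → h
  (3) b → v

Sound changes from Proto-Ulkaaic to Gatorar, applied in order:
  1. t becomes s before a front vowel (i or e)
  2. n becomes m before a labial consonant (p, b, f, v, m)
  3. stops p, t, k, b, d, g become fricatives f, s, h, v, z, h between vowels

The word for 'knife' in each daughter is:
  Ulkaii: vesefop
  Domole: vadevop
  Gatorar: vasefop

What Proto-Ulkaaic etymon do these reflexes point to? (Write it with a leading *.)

Position 5: Ulkaii has f, Domole has v, Gatorar has f. Taking the neighbouring segments as reconstructed: Ulkaii f could go back to *p or *f; Domole v could go back to *p or *b or *v; Gatorar f could go back to *p or *f — the one source consistent with every daughter is *p.
Position 3: Ulkaii has s, Domole has d, Gatorar has s. Taking the neighbouring segments as reconstructed: Ulkaii s could go back to *t or *s; Domole d could go back to *t or *d; Gatorar s could go back to *t or *s — the one source consistent with every daughter is *t.
Position 2: Ulkaii has e, Domole has a, Gatorar has a. Domole preserves a here (none of its changes turn any other segment into a), so the proto-segment is *a.
Continuing position by position gives *vatepop; check it forward:
Ulkaii: start from *vatepop.
  rule 1 (vowel merger): vatepop → vetepop
  rule 2 (intervocalic lenition): vetepop → vesefop
  rule 3: no change — vesefop
  ⇒ Ulkaii vesefop
Domole: *vatepop > vadebop > vadevop  (by intervocalic voicing, unconditioned shift)
Gatorar: *vatepop > vasepop > vasefop  (by palatalisation, intervocalic lenition)
Only *vatepop yields all of Ulkaii vesefop, Domole vadevop, Gatorar vasefop.

*vatepop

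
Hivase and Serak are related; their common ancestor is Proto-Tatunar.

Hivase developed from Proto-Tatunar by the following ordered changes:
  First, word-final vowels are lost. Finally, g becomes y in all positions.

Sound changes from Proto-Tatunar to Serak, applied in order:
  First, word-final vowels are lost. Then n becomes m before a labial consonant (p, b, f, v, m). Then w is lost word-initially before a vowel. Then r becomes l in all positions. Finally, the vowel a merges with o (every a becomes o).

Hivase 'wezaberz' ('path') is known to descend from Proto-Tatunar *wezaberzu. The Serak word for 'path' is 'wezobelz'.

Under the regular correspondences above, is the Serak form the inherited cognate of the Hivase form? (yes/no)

no

Derive the expected Serak reflex of *wezaberzu:
Serak: *wezaberzu
  wezaberzu → wezaberz   [apocope]
  wezaberz (rule 2 does not apply)
  wezaberz → ezaberz   [glide loss]
  ezaberz → ezabelz   [unconditioned shift]
  ezabelz → ezobelz   [vowel merger]
  giving Serak ezobelz.
The regular Serak reflex would be 'ezobelz', but the attested form is 'wezobelz'. The correspondence is irregular, so they are not cognates (the Serak form has a different source).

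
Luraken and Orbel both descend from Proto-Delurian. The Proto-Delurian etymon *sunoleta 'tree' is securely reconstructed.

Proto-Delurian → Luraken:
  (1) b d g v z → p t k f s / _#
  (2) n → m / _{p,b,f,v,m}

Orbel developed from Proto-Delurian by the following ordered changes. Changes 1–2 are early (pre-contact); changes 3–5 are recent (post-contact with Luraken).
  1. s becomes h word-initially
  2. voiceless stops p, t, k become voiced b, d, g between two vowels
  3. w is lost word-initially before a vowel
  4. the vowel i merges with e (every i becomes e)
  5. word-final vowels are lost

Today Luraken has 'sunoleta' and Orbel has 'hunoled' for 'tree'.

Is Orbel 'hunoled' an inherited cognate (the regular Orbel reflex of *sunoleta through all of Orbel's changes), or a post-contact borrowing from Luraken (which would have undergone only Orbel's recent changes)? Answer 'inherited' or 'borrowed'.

If inherited, *sunoleta would pass through all of Orbel's changes:
Orbel: *sunoleta
  sunoleta → hunoleta   [debuccalisation]
  hunoleta → hunoleda   [intervocalic voicing]
  hunoleda (rule 3 does not apply)
  hunoleda (rule 4 does not apply)
  hunoleda → hunoled   [apocope]
  giving Orbel hunoled.
If borrowed from Luraken 'sunoleta' after the early changes, it would undergo only the recent ones:
  rule 3 (glide loss): no change (sunoleta)
  rule 4 (vowel merger): no change (sunoleta)
  rule 5 (apocope): sunoleta → sunolet
  ⇒ as a loan: sunolet
Orbel 'hunoled' matches the inherited outcome exactly, so it is an inherited cognate, not a loan.

inherited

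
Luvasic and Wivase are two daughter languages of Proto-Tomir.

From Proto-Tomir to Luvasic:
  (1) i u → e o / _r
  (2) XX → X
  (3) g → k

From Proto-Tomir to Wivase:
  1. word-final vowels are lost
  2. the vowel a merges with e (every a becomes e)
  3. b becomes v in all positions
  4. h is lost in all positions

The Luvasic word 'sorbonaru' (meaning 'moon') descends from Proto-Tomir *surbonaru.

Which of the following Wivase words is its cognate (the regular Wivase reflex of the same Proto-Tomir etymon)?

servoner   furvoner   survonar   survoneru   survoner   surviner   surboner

survoner

Wivase: *surbonaru
  surbonaru → surbonar   [apocope]
  surbonar → surboner   [vowel merger]
  surboner → survoner   [unconditioned shift]
  survoner (rule 4 does not apply)
  giving Wivase survoner.
Only 'survoner' matches the regular Wivase development of *surbonaru.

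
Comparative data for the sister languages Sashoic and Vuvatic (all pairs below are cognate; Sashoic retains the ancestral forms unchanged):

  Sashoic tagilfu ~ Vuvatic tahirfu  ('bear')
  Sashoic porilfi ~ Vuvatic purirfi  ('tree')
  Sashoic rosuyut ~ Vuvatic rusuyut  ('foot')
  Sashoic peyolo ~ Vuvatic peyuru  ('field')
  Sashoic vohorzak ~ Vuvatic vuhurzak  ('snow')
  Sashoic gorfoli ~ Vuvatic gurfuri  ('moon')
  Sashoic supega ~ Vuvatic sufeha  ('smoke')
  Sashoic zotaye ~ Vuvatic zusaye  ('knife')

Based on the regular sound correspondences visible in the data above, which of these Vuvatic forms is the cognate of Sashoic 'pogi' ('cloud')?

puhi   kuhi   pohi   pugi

puhi

rosuyut ~ rusuyut, peyolo ~ peyuru — Sashoic o corresponds to Vuvatic u after a consonant, before a consonant other than r, m, n, p, b, f, v.
tagilfu ~ tahirfu — Sashoic g corresponds to Vuvatic h between vowels (before a front vowel).
Applying these to Sashoic 'pogi':
  pogi → pugi   (o→u after a consonant, before a consonant other than r, m, n, p, b, f, v)
  pugi → puhi   (g→h between vowels (before a front vowel))
So the Vuvatic cognate is 'puhi'.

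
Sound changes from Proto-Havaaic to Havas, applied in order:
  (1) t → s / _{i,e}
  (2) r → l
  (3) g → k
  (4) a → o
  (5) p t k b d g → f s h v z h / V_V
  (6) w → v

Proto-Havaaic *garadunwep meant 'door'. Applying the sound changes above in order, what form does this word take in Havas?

kolozunvep

Havas: *garadunwep
  garadunwep (rule 1 does not apply)
  garadunwep → galadunwep   [unconditioned shift]
  galadunwep → kaladunwep   [unconditioned shift]
  kaladunwep → kolodunwep   [vowel merger]
  kolodunwep → kolozunwep   [intervocalic lenition]
  kolozunwep → kolozunvep   [unconditioned shift]
  giving Havas kolozunvep.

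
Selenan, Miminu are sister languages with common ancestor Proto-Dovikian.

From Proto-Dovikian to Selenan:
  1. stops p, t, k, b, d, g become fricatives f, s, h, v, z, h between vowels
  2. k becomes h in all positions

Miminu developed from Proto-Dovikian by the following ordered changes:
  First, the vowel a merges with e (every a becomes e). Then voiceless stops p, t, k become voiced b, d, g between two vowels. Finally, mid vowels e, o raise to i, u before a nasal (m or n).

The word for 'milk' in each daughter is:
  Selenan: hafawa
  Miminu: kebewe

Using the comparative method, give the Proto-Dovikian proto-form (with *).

*kapawa

Position 4: Selenan has a, Miminu has e. Selenan preserves a here (none of its changes turn any other segment into a), so the proto-segment is *a.
Position 1: Selenan has h, Miminu has k. Miminu preserves k here (none of its changes turn any other segment into k), so the proto-segment is *k.
Position 3: Selenan has f, Miminu has b. Taking the neighbouring segments as reconstructed: Selenan f could go back to *p or *f; Miminu b could go back to *p or *b — the one source consistent with every daughter is *p.
Continuing position by position gives *kapawa; check it forward:
Selenan: start from *kapawa.
  rule 1 (intervocalic lenition): kapawa → kafawa
  rule 2 (unconditioned shift): kafawa → hafawa
  ⇒ Selenan hafawa
Miminu: start from *kapawa.
  rule 1 (vowel merger): kapawa → kepewe
  rule 2 (intervocalic voicing): kepewe → kebewe
  rule 3: no change — kebewe
  ⇒ Miminu kebewe
*kapawa is the unique common source.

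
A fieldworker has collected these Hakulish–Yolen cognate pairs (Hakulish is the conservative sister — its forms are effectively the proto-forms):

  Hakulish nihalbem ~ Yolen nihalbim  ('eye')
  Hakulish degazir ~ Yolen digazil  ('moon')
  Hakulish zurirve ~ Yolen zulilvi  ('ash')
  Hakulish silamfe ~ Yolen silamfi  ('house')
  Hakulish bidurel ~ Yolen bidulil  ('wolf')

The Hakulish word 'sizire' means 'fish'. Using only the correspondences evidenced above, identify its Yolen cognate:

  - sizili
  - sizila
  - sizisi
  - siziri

bidurel ~ bidulil — Hakulish r corresponds to Yolen l between vowels (before a front vowel).
zurirve ~ zulilvi, silamfe ~ silamfi — Hakulish e corresponds to Yolen i word-finally.
Applying these to Hakulish 'sizire':
  sizire → sizile   (r→l between vowels (before a front vowel))
  sizile → sizili   (e→i word-finally)
So the Yolen cognate is 'sizili'.

sizili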